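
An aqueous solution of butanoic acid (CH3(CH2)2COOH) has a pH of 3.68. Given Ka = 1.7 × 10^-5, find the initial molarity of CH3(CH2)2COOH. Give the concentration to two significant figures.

[H+] = 10^(-3.68) = 2.09 × 10^-4 M = x
Ka = x²/(C₀ − x) ⇒ C₀ = x + x²/Ka
C₀ = 2.09 × 10^-4 + (2.09 × 10^-4)²/(1.7 × 10^-5) = 2.78 × 10^-3 M

C₀ = 2.8 × 10^-3 M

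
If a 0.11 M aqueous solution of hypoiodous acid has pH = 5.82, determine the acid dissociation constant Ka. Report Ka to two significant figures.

[H+] = 10^(-5.82) = 1.51 × 10^-6 M
At equilibrium [HA] = 0.11 − 1.51 × 10^-6 = 1.10 × 10^-1 M
Ka = [H+][A-]/[HA] = (1.51 × 10^-6)² / 1.10 × 10^-1 = 2.1 × 10^-11

Ka = 2.1 × 10^-11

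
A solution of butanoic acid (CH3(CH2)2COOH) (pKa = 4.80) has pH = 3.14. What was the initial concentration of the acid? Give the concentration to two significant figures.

[H+] = 10^(-3.14) = 7.24 × 10^-4 M = x
Ka = 10^(−4.80) = 1.58 × 10^-5
Ka = x²/(C₀ − x) ⇒ C₀ = x + x²/Ka
C₀ = 7.24 × 10^-4 + (7.24 × 10^-4)²/(1.58 × 10^-5) = 3.39 × 10^-2 M

C₀ = 3.4 × 10^-2 M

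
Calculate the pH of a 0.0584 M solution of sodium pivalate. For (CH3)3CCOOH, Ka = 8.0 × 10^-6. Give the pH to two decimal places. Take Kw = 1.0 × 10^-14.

(CH3)3CCOO- is the conjugate base of the weak acid (CH3)3CCOOH.
Kb = Kw/Ka = 1.0×10^-14 / 8.0 × 10^-6 = 1.25 × 10^-9
Kb = x²/(0.0584 − x) = 1.25 × 10^-9
Since Kb ≪ C₀, x ≈ √(Kb·C₀) = 8.54 × 10^-6 M.
pOH = −log(8.54 × 10^-6) = 5.07; pH = 14.00 − 5.07 = 8.93

pH = 8.93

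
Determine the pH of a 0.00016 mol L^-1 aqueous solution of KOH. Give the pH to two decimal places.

KOH is a strong base; [OH-] = 0.00016 M.
pOH = -log(0.00016) = 3.80
pH = 14.00 - 3.80 = 10.20

pH = 10.20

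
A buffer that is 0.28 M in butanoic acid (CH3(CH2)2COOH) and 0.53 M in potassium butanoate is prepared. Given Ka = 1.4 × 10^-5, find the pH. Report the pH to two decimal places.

pH = 5.13

pKa = −log(1.4 × 10^-5) = 4.854
Using pH = pKa + log([base]/[acid]) with [base]/[acid] = 0.53/0.28:
pH = 4.854 + (+0.277) = 5.13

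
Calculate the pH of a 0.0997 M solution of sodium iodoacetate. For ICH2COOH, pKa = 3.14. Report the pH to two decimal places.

pH = 8.07

ICH2COO- is the conjugate base of the weak acid ICH2COOH.
Ka = 10^(−3.14) = 7.24 × 10^-4
Kb = Kw/Ka = 1.0×10^-14 / 7.24 × 10^-4 = 1.38 × 10^-11
Kb = [OH-]²/(0.0997 − [OH-]) = 1.38 × 10^-11
Neglecting [OH-] in the denominator: [OH-] = √(1.38 × 10^-11 × 0.0997) = 1.17 × 10^-6 M
pOH = 5.93, so pH = 14.00 − pOH = 8.07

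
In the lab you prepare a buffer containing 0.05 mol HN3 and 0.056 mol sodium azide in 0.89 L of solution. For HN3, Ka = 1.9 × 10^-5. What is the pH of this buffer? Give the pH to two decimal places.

pH = 4.77

pKa = −log(1.9 × 10^-5) = 4.721
pH = pKa + log([A⁻]/[HA]) = 4.721 + log(0.056/0.05)
pH = 4.721 + (+0.049) = 4.77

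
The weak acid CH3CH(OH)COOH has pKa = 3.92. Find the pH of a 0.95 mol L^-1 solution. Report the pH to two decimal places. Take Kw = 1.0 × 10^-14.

CH3CH(OH)COOH ⇌ CH3CH(OH)COO- + H+
Ka = 10^(−3.92) = 1.20 × 10^-4
From the ICE table, Ka = [H+]²/(0.95 − [H+]) = 1.20 × 10^-4.
Assume [H+] ≪ 0.95: [H+] ≈ √(1.20 × 10^-4 × 0.95) = 1.07 × 10^-2 M
([H+]/C₀ = 1.1% < 5%, so the approximation holds.)
pH = −log(1.07 × 10^-2) = 1.97

pH = 1.97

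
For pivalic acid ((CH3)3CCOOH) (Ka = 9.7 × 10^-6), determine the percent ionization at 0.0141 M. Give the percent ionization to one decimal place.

2.6%

(CH3)3CCOOH ⇌ (CH3)3CCOO- + H+; let x = [H+] at equilibrium.
x ≈ √(Ka·C₀) = √(9.7 × 10^-6 × 0.0141) = 3.70 × 10^-4 M
% ionization = x/C₀ × 100% = 3.70 × 10^-4/0.0141 × 100% = 2.6%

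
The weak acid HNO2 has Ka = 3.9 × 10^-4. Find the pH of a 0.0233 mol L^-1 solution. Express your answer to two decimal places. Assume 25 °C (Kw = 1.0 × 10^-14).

pH = 2.55

HNO2 ⇌ NO2- + H+
From the ICE table, Ka = [H+]²/(0.0233 − [H+]) = 3.9 × 10^-4.
Here C₀/Ka ≈ 59.7, so the small-[H+] approximation fails. Use the quadratic:
[H+] = (−Ka + √(Ka² + 4·Ka·C₀))/2 = 2.83 × 10^-3 M
pH = −log(2.83 × 10^-3) = 2.55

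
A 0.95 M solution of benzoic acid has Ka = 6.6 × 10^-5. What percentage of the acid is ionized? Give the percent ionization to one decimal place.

C6H5COOH ⇌ C6H5COO- + H+; let x = [H+] at equilibrium.
x ≈ √(Ka·C₀) = √(6.6 × 10^-5 × 0.95) = 7.92 × 10^-3 M
Fraction ionized = 7.92 × 10^-3 / 0.95 = 0.0083 → 0.8%

0.8%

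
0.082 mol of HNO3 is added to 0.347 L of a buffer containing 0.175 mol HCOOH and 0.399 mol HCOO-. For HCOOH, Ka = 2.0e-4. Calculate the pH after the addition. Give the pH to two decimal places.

Added H+ converts HCOO- to HCOOH: HCOOH → 0.257 mol, HCOO- → 0.317 mol.
pKa = −log(2.0 × 10^-4) = 3.699
pH = pKa + log(n_HCOO-/n_HCOOH) = 3.699 + log(0.317/0.257) = 3.699 + (+0.091)

pH = 3.79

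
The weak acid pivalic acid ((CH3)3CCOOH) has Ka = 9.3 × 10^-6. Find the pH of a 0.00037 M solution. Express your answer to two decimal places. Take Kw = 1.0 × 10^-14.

(CH3)3CCOOH ⇌ (CH3)3CCOO- + H+
Ka = x²/(0.00037 − x) = 9.3 × 10^-6
Here C₀/Ka ≈ 39.8, so the small-x approximation fails. Use the quadratic:
x = (−Ka + √(Ka² + 4·Ka·C₀))/2 = 5.42 × 10^-5 M
pH = −log[H+] = −log(5.42 × 10^-5) = 4.27

pH = 4.27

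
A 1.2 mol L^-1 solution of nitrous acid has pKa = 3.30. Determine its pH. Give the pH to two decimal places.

HNO2 ⇌ NO2- + H+
Ka = 10^(−3.30) = 5.01 × 10^-4
Ka = [H+]²/(1.2 − [H+]) = 5.01 × 10^-4
Neglecting [H+] in the denominator: [H+] = √(5.01 × 10^-4 × 1.2) = 2.45 × 10^-2 M
Check: 2% ionized — well under 5%, approximation valid.
pH = −log[H+] = −log(2.45 × 10^-2) = 1.61

pH = 1.61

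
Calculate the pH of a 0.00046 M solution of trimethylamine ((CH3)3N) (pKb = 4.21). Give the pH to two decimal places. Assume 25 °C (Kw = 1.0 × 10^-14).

(CH3)3N + H2O ⇌ (CH3)3NH+ + OH-
Kb = 10^(−4.21) = 6.17 × 10^-5
From the ICE table, Kb = [OH-]²/(0.00046 − [OH-]) = 6.17 × 10^-5.
Here C₀/Kb ≈ 7.46, so the small-[OH-] approximation fails. Use the quadratic:
[OH-] = (−Kb + √(Kb² + 4·Kb·C₀))/2 = 1.40 × 10^-4 M
pOH = 3.85, so pH = 14.00 − pOH = 10.15

pH = 10.15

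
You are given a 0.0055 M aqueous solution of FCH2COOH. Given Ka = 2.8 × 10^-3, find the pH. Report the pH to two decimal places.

FCH2COOH ⇌ FCH2COO- + H+
Ka = [H+]²/(0.0055 − [H+]) = 2.8 × 10^-3
Here C₀/Ka ≈ 1.96, so the small-[H+] approximation fails. Use the quadratic:
[H+] = [−0.0028 + √(0.0028² + 6.16e-05)]/2 = 2.77 × 10^-3 M
pH = −log[H+] = −log(2.77 × 10^-3) = 2.56

pH = 2.56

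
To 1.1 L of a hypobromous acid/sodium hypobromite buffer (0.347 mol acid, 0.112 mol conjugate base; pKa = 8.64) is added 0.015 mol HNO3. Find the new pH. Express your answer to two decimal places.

Added H+ converts OBr- to HOBr: HOBr → 0.362 mol, OBr- → 0.097 mol.
pH = pKa + log([A⁻]/[HA]) = 8.64 + log(0.097/0.362) = 8.64 -0.572

pH = 8.07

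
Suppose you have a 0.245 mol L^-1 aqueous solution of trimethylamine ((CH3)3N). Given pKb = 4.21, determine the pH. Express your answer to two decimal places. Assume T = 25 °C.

(CH3)3N + H2O ⇌ (CH3)3NH+ + OH-
Kb = 10^(−4.21) = 6.17 × 10^-5
Kb = x²/(0.245 − x) = 6.17 × 10^-5
Assume x ≪ 0.245: x ≈ √(6.17 × 10^-5 × 0.245) = 3.89 × 10^-3 M
pOH = 2.41, so pH = 14.00 − pOH = 11.59

pH = 11.59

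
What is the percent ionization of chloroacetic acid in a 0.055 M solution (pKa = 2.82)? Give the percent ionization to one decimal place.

15.3%

ClCH2COOH ⇌ ClCH2COO- + H+; let x = [H+] at equilibrium.
Ka = 10^(−2.82) = 1.51 × 10^-3
Solve x² + 0.00151x − 8.3e-05 = 0 → x = 8.39 × 10^-3 M
Fraction ionized = 8.39 × 10^-3 / 0.055 = 0.1525 → 15.3%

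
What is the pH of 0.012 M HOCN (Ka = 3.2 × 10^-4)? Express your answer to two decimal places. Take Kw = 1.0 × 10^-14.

pH = 2.74

HOCN ⇌ OCN- + H+
Ka = [H+]²/(0.012 − [H+]) = 3.2 × 10^-4
[H+] is not negligible relative to C₀; solve [H+]² + 0.00032·[H+] − 3.84e-06 = 0.
[H+] = (−Ka + √(Ka² + 4·Ka·C₀))/2 = 1.81 × 10^-3 M
pH = −log[H+] = −log(1.81 × 10^-3) = 2.74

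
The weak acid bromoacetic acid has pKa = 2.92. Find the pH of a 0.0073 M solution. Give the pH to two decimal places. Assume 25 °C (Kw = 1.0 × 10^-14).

BrCH2COOH ⇌ BrCH2COO- + H+
Ka = 10^(−2.92) = 1.20 × 10^-3
Ka = [H+]²/(0.0073 − [H+]) = 1.20 × 10^-3
The 5% rule fails; solving [H+]² + Ka·[H+] − Ka·C₀ = 0 exactly:
[H+] = [−0.0012 + √(0.0012² + 3.5e-05)]/2 = 2.42 × 10^-3 M
pH = −log(2.42 × 10^-3) = 2.62

pH = 2.62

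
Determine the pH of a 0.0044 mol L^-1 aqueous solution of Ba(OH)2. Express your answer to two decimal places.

Ba(OH)2 is a strong base (each formula unit releases 2 OH-); [OH-] = 0.0088 M.
pOH = -log(0.0088) = 2.06
pH = 14.00 - 2.06 = 11.94

pH = 11.94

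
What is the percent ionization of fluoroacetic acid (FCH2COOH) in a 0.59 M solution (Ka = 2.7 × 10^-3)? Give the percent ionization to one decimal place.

6.5%

FCH2COOH ⇌ FCH2COO- + H+; let x = [H+] at equilibrium.
Solve x² + 0.0027x − 0.00159 = 0 → x = 3.86 × 10^-2 M
% ionization = x/C₀ × 100% = 3.86 × 10^-2/0.59 × 100% = 6.5%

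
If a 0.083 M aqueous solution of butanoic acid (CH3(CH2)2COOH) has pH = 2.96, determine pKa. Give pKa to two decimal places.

pKa = 4.83

[H+] = 10^(-2.96) = 1.10 × 10^-3 M
At equilibrium [HA] = 0.083 − 1.10 × 10^-3 = 8.19 × 10^-2 M
Ka = [H+][A-]/[HA] = (1.10 × 10^-3)² / 8.19 × 10^-2 = 1.48 × 10^-5
pKa = -log(1.48 × 10^-5) = 4.83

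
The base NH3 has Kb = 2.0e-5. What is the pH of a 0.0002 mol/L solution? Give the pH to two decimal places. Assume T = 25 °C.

pH = 9.73

NH3 + H2O ⇌ NH4+ + OH-
From the ICE table, Kb = x²/(0.0002 − x) = 2.0 × 10^-5.
The 5% rule fails; solving x² + Kb·x − Kb·C₀ = 0 exactly:
x = (−Kb + √(Kb² + 4·Kb·C₀))/2 = 5.40 × 10^-5 M
pOH = −log(5.40 × 10^-5) = 4.27; pH = 14.00 − 4.27 = 9.73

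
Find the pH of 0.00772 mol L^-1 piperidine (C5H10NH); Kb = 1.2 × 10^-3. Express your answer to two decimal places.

pH = 11.40

C5H10NH + H2O ⇌ C5H10NH2+ + OH-
Kb = x²/(0.00772 − x) = 1.2 × 10^-3
The 5% rule fails; solving x² + Kb·x − Kb·C₀ = 0 exactly:
x = (−Kb + √(Kb² + 4·Kb·C₀))/2 = 2.50 × 10^-3 M
pOH = 2.60, so pH = 14.00 − pOH = 11.40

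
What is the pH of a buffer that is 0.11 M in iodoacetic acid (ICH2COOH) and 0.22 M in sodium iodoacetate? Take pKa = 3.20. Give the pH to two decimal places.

pH = 3.50

Henderson–Hasselbalch: pH = pKa + log([ICH2COO-]/[ICH2COOH]) = 3.20 + log(0.22/0.11)
pH = 3.20 + (+0.301) = 3.50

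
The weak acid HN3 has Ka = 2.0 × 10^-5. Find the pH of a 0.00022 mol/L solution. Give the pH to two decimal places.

HN3 ⇌ N3- + H+
Ka = [H+]²/(0.00022 − [H+]) = 2.0 × 10^-5
Here C₀/Ka ≈ 11, so the small-[H+] approximation fails. Use the quadratic:
[H+] = (−Ka + √(Ka² + 4·Ka·C₀))/2 = 5.71 × 10^-5 M
pH = −log[H+] = −log(5.71 × 10^-5) = 4.24

pH = 4.24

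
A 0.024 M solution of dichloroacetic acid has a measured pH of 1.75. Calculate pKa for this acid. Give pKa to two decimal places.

pKa = 1.29

[H+] = 10^(-1.75) = 1.78 × 10^-2 M
At equilibrium [HA] = 0.024 − 1.78 × 10^-2 = 6.20 × 10^-3 M
Ka = [H+][A-]/[HA] = (1.78 × 10^-2)² / 6.20 × 10^-3 = 5.11 × 10^-2
pKa = -log(5.11 × 10^-2) = 1.29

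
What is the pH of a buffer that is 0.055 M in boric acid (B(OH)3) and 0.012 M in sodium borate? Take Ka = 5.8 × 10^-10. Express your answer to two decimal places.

pKa = −log(5.8 × 10^-10) = 9.237
Henderson–Hasselbalch: pH = pKa + log([B(OH)4-]/[B(OH)3]) = 9.237 + log(0.012/0.055)
pH = 9.237 + (-0.661) = 8.58

pH = 8.58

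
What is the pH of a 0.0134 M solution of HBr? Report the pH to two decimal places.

HBr is a strong acid and dissociates completely, so [H+] = 0.0134 M.
pH = -log(0.0134) = 1.87

pH = 1.87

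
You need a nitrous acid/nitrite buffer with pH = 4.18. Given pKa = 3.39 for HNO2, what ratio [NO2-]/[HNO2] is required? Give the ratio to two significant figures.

ratio = 6.2

pH = pKa + log(r) ⇒ log(r) = 4.18 − 3.39 = +0.79
r = [NO2-]/[HNO2] = 10^(+0.79) = 6.17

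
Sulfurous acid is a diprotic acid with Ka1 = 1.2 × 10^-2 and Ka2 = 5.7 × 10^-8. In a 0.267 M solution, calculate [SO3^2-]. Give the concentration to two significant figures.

First ionization gives [H+] ≈ [HSO3-] = 5.09 × 10^-2 M.
Second step: Ka2 = [H+][SO3^2-]/[HSO3-] ≈ [SO3^2-] (since [H+] ≈ [HSO3-]).
So [SO3^2-] ≈ Ka2.

5.7 × 10^-8 M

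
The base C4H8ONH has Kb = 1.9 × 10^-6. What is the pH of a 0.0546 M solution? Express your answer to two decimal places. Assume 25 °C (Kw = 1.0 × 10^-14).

pH = 10.51

C4H8ONH + H2O ⇌ C4H8ONH2+ + OH-
Kb = [OH-]²/(0.0546 − [OH-]) = 1.9 × 10^-6
Assume [OH-] ≪ 0.0546: [OH-] ≈ √(1.9 × 10^-6 × 0.0546) = 3.22 × 10^-4 M
pOH = −log(3.22 × 10^-4) = 3.49; pH = 14.00 − 3.49 = 10.51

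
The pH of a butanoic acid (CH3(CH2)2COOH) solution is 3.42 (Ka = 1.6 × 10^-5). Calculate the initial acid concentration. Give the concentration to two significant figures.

[H+] = 10^(-3.42) = 3.80 × 10^-4 M = x
Ka = x²/(C₀ − x) ⇒ C₀ = x + x²/Ka
C₀ = 3.80 × 10^-4 + (3.80 × 10^-4)²/(1.6 × 10^-5) = 9.41 × 10^-3 M

C₀ = 9.4 × 10^-3 M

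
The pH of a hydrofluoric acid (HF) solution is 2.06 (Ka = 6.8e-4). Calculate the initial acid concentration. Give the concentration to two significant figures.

C₀ = 1.2 × 10^-1 M

[H+] = 10^(-2.06) = 8.71 × 10^-3 M = x
Ka = x²/(C₀ − x) ⇒ C₀ = x + x²/Ka
C₀ = 8.71 × 10^-3 + (8.71 × 10^-3)²/(6.8 × 10^-4) = 1.20 × 10^-1 M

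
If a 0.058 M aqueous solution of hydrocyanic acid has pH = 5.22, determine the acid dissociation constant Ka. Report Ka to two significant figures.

Ka = 6.3 × 10^-10

[H+] = 10^(-5.22) = 6.03 × 10^-6 M
At equilibrium [HA] = 0.058 − 6.03 × 10^-6 = 5.80 × 10^-2 M
Ka = [H+][A-]/[HA] = (6.03 × 10^-6)² / 5.80 × 10^-2 = 6.3 × 10^-10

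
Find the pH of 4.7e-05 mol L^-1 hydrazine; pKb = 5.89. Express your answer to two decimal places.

pH = 8.86

N2H4 + H2O ⇌ N2H5+ + OH-
Kb = 10^(−5.89) = 1.29 × 10^-6
From the ICE table, Kb = x²/(4.7e-05 − x) = 1.29 × 10^-6.
Here C₀/Kb ≈ 36.4, so the small-x approximation fails. Use the quadratic:
x = (−Kb + √(Kb² + 4·Kb·C₀))/2 = 7.17 × 10^-6 M
pOH = 5.14, so pH = 14.00 − pOH = 8.86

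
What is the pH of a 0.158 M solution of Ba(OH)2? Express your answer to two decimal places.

Ba(OH)2 is a strong base (each formula unit releases 2 OH-); [OH-] = 0.316 M.
pOH = -log(0.316) = 0.50
pH = 14.00 - 0.50 = 13.50

pH = 13.50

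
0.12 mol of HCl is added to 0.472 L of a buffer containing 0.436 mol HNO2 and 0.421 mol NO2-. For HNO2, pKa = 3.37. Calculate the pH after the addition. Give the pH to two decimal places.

pH = 3.10

After neutralization: n(HNO2) = 0.556 mol, n(NO2-) = 0.301 mol.
pH = pKa + log(n_NO2-/n_HNO2) = 3.37 + log(0.301/0.556) = 3.37 + (-0.267)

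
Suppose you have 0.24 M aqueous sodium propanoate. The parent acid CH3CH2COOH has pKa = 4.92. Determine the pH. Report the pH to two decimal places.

pH = 9.15

CH3CH2COO- is the conjugate base of the weak acid CH3CH2COOH.
Ka = 10^(−4.92) = 1.20 × 10^-5
Kb = Kw/Ka = 1.0×10^-14 / 1.20 × 10^-5 = 8.33 × 10^-10
From the ICE table, Kb = x²/(0.24 − x) = 8.33 × 10^-10.
Since Kb ≪ C₀, x ≈ √(Kb·C₀) = 1.41 × 10^-5 M.
pOH = −log(1.41 × 10^-5) = 4.85; pH = 14.00 − 4.85 = 9.15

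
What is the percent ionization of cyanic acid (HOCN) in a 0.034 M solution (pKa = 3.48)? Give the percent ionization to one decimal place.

HOCN ⇌ OCN- + H+; let x = [H+] at equilibrium.
Ka = 10^(−3.48) = 3.31 × 10^-4
Ka = x²/(C₀ − x); solving the quadratic gives x = 3.19 × 10^-3 M.
% ionization = x/C₀ × 100% = 3.19 × 10^-3/0.034 × 100% = 9.4%

9.4%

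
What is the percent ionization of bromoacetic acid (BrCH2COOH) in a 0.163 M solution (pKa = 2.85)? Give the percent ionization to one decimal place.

8.9%

BrCH2COOH ⇌ BrCH2COO- + H+; let x = [H+] at equilibrium.
Ka = 10^(−2.85) = 1.41 × 10^-3
Solve x² + 0.00141x − 0.00023 = 0 → x = 1.45 × 10^-2 M
Fraction ionized = 1.45 × 10^-2 / 0.163 = 0.0890 → 8.9%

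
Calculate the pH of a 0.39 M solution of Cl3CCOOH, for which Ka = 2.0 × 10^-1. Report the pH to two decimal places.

Cl3CCOOH ⇌ Cl3CCOO- + H+
Let x = [H+] at equilibrium. Ka = x²/(0.39 − x).
x is not negligible relative to C₀; solve x² + 0.2·x − 0.078 = 0.
x = [−0.2 + √(0.2² + 0.312)]/2 = 1.97 × 10^-1 M
pH = −log(1.97 × 10^-1) = 0.71

pH = 0.71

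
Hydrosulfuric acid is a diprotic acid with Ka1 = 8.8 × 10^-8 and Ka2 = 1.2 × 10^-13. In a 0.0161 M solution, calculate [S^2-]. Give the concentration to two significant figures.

1.2 × 10^-13 M

First ionization gives [H+] ≈ [HS-] = 3.76 × 10^-5 M.
Second step: Ka2 = [H+][S^2-]/[HS-] ≈ [S^2-] (since [H+] ≈ [HS-]).
So [S^2-] ≈ Ka2.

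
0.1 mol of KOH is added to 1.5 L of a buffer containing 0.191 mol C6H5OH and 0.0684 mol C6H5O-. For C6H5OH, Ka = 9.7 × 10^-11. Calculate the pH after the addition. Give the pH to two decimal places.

After neutralization: n(C6H5OH) = 0.091 mol, n(C6H5O-) = 0.168 mol.
pKa = −log(9.7 × 10^-11) = 10.013
pH = pKa + log(n_C6H5O-/n_C6H5OH) = 10.013 + log(0.168/0.091) = 10.013 + (+0.266)

pH = 10.28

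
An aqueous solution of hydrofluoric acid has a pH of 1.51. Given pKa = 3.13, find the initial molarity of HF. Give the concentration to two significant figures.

C₀ = 1.3 M

[H+] = 10^(-1.51) = 3.09 × 10^-2 M = x
Ka = 10^(−3.13) = 7.41 × 10^-4
Ka = x²/(C₀ − x) ⇒ C₀ = x + x²/Ka
C₀ = 3.09 × 10^-2 + (3.09 × 10^-2)²/(7.41 × 10^-4) = 1.32 M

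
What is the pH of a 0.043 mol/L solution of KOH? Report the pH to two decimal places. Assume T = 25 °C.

KOH is a strong base; [OH-] = 0.043 M.
pOH = -log(0.043) = 1.37
pH = 14.00 - 1.37 = 12.63

pH = 12.63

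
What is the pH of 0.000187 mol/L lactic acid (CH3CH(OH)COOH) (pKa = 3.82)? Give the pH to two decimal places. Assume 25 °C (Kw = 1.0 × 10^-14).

CH3CH(OH)COOH ⇌ CH3CH(OH)COO- + H+
Ka = 10^(−3.82) = 1.51 × 10^-4
Ka = x²/(0.000187 − x) = 1.51 × 10^-4
The 5% rule fails; solving x² + Ka·x − Ka·C₀ = 0 exactly:
x = [−0.000151 + √(0.000151² + 1.13e-07)]/2 = 1.09 × 10^-4 M
pH = −log[H+] = −log(1.09 × 10^-4) = 3.96

pH = 3.96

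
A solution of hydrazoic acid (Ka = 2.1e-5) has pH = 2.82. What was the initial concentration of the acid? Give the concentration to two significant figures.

[H+] = 10^(-2.82) = 1.51 × 10^-3 M = x
Ka = x²/(C₀ − x) ⇒ C₀ = x + x²/Ka
C₀ = 1.51 × 10^-3 + (1.51 × 10^-3)²/(2.1 × 10^-5) = 1.10 × 10^-1 M

C₀ = 1.1 × 10^-1 M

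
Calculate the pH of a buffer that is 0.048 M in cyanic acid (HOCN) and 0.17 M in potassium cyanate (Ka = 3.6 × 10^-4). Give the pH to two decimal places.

pH = 3.99

pKa = −log(3.6 × 10^-4) = 3.444
Henderson–Hasselbalch: pH = pKa + log([OCN-]/[HOCN]) = 3.444 + log(0.17/0.048)
pH = 3.444 + (+0.549) = 3.99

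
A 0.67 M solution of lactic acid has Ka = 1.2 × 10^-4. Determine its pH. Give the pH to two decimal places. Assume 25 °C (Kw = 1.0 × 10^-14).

CH3CH(OH)COOH ⇌ CH3CH(OH)COO- + H+
From the ICE table, Ka = [H+]²/(0.67 − [H+]) = 1.2 × 10^-4.
Assume [H+] ≪ 0.67: [H+] ≈ √(1.2 × 10^-4 × 0.67) = 8.97 × 10^-3 M
pH = −log[H+] = −log(8.97 × 10^-3) = 2.05

pH = 2.05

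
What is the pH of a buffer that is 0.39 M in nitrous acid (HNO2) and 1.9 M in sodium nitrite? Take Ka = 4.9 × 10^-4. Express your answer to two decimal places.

pH = 4.00

pKa = −log(4.9 × 10^-4) = 3.310
Henderson–Hasselbalch: pH = pKa + log([NO2-]/[HNO2]) = 3.310 + log(1.9/0.39)
pH = 3.310 + (+0.688) = 4.00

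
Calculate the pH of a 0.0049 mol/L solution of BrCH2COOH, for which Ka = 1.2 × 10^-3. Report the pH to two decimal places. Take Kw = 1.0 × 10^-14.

BrCH2COOH ⇌ BrCH2COO- + H+
From the ICE table, Ka = x²/(0.0049 − x) = 1.2 × 10^-3.
The 5% rule fails; solving x² + Ka·x − Ka·C₀ = 0 exactly:
x = (−Ka + √(Ka² + 4·Ka·C₀))/2 = 1.90 × 10^-3 M
pH = −log[H+] = −log(1.90 × 10^-3) = 2.72

pH = 2.72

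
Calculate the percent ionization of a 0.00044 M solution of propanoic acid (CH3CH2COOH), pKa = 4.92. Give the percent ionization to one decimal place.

15.2%

CH3CH2COOH ⇌ CH3CH2COO- + H+; let x = [H+] at equilibrium.
Ka = 10^(−4.92) = 1.20 × 10^-5
Solve x² + 1.2e-05x − 5.28e-09 = 0 → x = 6.69 × 10^-5 M
Fraction ionized = 6.69 × 10^-5 / 0.00044 = 0.1520 → 15.2%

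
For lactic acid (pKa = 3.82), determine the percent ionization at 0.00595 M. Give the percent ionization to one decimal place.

14.7%

CH3CH(OH)COOH ⇌ CH3CH(OH)COO- + H+; let x = [H+] at equilibrium.
Ka = 10^(−3.82) = 1.51 × 10^-4
Ka = x²/(C₀ − x); solving the quadratic gives x = 8.75 × 10^-4 M.
Fraction ionized = 8.75 × 10^-4 / 0.00595 = 0.1471 → 14.7%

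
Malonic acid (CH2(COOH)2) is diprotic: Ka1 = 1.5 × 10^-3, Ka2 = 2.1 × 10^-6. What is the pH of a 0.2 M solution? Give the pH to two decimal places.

pH = 1.78

Ka1 ≫ Ka2, so treat the first dissociation as the only significant source of H+.
Ka1 = x²/(0.2 − x) = 1.5 × 10^-3
Solving the quadratic: x = (−Ka1 + √(Ka1² + 4·Ka1·C₀))/2 = 1.66 × 10^-2 M
pH = −log(1.66 × 10^-2) = 1.78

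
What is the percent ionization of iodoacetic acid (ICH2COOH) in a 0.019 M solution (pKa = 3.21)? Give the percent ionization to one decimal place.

ICH2COOH ⇌ ICH2COO- + H+; let x = [H+] at equilibrium.
Ka = 10^(−3.21) = 6.17 × 10^-4
Ka = x²/(C₀ − x); solving the quadratic gives x = 3.13 × 10^-3 M.
Fraction ionized = 3.13 × 10^-3 / 0.019 = 0.1647 → 16.5%

16.5%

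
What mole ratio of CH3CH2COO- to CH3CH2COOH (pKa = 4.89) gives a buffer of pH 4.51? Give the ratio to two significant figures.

pH = pKa + log(r) ⇒ log(r) = 4.51 − 4.89 = -0.38
r = [CH3CH2COO-]/[CH3CH2COOH] = 10^(-0.38) = 0.417

ratio = 0.42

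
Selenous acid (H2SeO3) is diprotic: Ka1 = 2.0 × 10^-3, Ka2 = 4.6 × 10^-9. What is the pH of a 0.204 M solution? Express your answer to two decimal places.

Ka1 ≫ Ka2, so treat the first dissociation as the only significant source of H+.
Ka1 = x²/(0.204 − x) = 2.0 × 10^-3
Solving the quadratic: x = (−Ka1 + √(Ka1² + 4·Ka1·C₀))/2 = 1.92 × 10^-2 M
pH = −log(1.92 × 10^-2) = 1.72

pH = 1.72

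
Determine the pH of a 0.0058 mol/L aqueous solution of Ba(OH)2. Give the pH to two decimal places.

pH = 12.06

Ba(OH)2 is a strong base (each formula unit releases 2 OH-); [OH-] = 0.0116 M.
pOH = -log(0.0116) = 1.94
pH = 14.00 - 1.94 = 12.06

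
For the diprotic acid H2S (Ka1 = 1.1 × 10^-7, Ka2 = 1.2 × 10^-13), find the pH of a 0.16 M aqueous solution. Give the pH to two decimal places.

pH = 3.88

Since Ka1 ≫ Ka2, the first ionization dominates [H+].
Ka1 = x²/(0.16 − x) = 1.1 × 10^-7
x ≈ √(1.1 × 10^-7 × 0.16) = 1.33 × 10^-4 M
pH = −log(1.33 × 10^-4) = 3.88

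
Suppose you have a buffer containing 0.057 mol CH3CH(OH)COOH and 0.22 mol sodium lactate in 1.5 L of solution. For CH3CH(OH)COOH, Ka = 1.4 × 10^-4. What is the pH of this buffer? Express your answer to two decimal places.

pKa = −log(1.4 × 10^-4) = 3.854
Henderson–Hasselbalch: pH = pKa + log([CH3CH(OH)COO-]/[CH3CH(OH)COOH]) = 3.854 + log(0.22/0.057)
pH = 3.854 + (+0.587) = 4.44

pH = 4.44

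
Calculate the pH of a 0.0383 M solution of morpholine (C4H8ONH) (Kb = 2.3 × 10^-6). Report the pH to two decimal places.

pH = 10.47

C4H8ONH + H2O ⇌ C4H8ONH2+ + OH-
From the ICE table, Kb = [OH-]²/(0.0383 − [OH-]) = 2.3 × 10^-6.
Since Kb ≪ C₀, [OH-] ≈ √(Kb·C₀) = 2.97 × 10^-4 M.
pOH = 3.53, so pH = 14.00 − pOH = 10.47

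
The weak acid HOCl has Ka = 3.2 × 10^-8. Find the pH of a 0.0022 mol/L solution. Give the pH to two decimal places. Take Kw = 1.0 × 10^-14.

pH = 5.08

HOCl ⇌ OCl- + H+
From the ICE table, Ka = [H+]²/(0.0022 − [H+]) = 3.2 × 10^-8.
Assume [H+] ≪ 0.0022: [H+] ≈ √(3.2 × 10^-8 × 0.0022) = 8.39 × 10^-6 M
pH = −log(8.39 × 10^-6) = 5.08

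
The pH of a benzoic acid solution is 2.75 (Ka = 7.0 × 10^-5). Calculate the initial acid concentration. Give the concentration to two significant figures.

C₀ = 4.7 × 10^-2 M

[H+] = 10^(-2.75) = 1.78 × 10^-3 M = x
Ka = x²/(C₀ − x) ⇒ C₀ = x + x²/Ka
C₀ = 1.78 × 10^-3 + (1.78 × 10^-3)²/(7.0 × 10^-5) = 4.70 × 10^-2 M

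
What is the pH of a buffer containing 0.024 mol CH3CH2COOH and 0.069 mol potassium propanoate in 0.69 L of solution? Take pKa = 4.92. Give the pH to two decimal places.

Using pH = pKa + log([base]/[acid]) with [base]/[acid] = 0.069/0.024:
pH = 4.92 + (+0.459) = 5.38

pH = 5.38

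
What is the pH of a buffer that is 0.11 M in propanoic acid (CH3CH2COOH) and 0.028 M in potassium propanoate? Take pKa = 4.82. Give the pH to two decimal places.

pH = 4.23

Using pH = pKa + log([base]/[acid]) with [base]/[acid] = 0.028/0.11:
pH = 4.82 + (-0.594) = 4.23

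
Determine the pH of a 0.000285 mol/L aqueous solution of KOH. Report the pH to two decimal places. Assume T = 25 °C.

KOH is a strong base; [OH-] = 0.000285 M.
pOH = -log(0.000285) = 3.55
pH = 14.00 - 3.55 = 10.45

pH = 10.45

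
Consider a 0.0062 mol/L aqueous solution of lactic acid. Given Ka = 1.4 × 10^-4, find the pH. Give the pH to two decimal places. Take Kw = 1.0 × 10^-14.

CH3CH(OH)COOH ⇌ CH3CH(OH)COO- + H+
Let x = [H+] at equilibrium. Ka = x²/(0.0062 − x).
x is not negligible relative to C₀; solve x² + 0.00014·x − 8.68e-07 = 0.
x = (−Ka + √(Ka² + 4·Ka·C₀))/2 = 8.64 × 10^-4 M
pH = −log[H+] = −log(8.64 × 10^-4) = 3.06

pH = 3.06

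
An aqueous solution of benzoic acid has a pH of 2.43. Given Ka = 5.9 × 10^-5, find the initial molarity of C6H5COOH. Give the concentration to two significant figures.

C₀ = 2.4 × 10^-1 M

[H+] = 10^(-2.43) = 3.72 × 10^-3 M = x
Ka = x²/(C₀ − x) ⇒ C₀ = x + x²/Ka
C₀ = 3.72 × 10^-3 + (3.72 × 10^-3)²/(5.9 × 10^-5) = 2.38 × 10^-1 M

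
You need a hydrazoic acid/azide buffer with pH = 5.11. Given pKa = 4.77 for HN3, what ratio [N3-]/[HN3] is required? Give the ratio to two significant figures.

pH = pKa + log(r) ⇒ log(r) = 5.11 − 4.77 = +0.34
r = [N3-]/[HN3] = 10^(+0.34) = 2.19

ratio = 2.2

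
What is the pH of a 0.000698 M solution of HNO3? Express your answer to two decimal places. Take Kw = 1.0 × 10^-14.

pH = 3.16

HNO3 is a strong acid and dissociates completely, so [H+] = 0.000698 M.
pH = -log(0.000698) = 3.16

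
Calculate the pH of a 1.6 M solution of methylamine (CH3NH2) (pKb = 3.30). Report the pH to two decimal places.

CH3NH2 + H2O ⇌ CH3NH3+ + OH-
Kb = 10^(−3.30) = 5.01 × 10^-4
Kb = [OH-]²/(1.6 − [OH-]) = 5.01 × 10^-4
Since Kb ≪ C₀, [OH-] ≈ √(Kb·C₀) = 2.83 × 10^-2 M.
Check: 1.8% ionized — well under 5%, approximation valid.
pOH = 1.55, so pH = 14.00 − pOH = 12.45

pH = 12.45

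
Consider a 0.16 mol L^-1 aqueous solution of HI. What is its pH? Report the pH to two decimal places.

HI is a strong acid and dissociates completely, so [H+] = 0.16 M.
pH = -log(0.16) = 0.80

pH = 0.80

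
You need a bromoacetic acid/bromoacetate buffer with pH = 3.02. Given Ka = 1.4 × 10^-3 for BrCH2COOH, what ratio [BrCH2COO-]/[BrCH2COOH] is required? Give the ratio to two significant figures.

ratio = 1.5

pKa = -log(1.4 × 10^-3) = 2.854
pH = pKa + log(r) ⇒ log(r) = 3.02 − 2.854 = +0.166
r = [BrCH2COO-]/[BrCH2COOH] = 10^(+0.166) = 1.47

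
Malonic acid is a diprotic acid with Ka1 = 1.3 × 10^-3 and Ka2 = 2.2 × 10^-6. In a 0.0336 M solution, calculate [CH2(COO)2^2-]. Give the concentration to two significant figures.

2.2 × 10^-6 M

First ionization gives [H+] ≈ [CH2(COOH)COO-] = 5.99 × 10^-3 M.
Second step: Ka2 = [H+][CH2(COO)2^2-]/[CH2(COOH)COO-] ≈ [CH2(COO)2^2-] (since [H+] ≈ [CH2(COOH)COO-]).
So [CH2(COO)2^2-] ≈ Ka2.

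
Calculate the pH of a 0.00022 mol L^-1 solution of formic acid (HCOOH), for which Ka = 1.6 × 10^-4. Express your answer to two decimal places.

HCOOH ⇌ HCOO- + H+
Ka = x²/(0.00022 − x) = 1.6 × 10^-4
Here C₀/Ka ≈ 1.38, so the small-x approximation fails. Use the quadratic:
x = [−0.00016 + √(0.00016² + 1.41e-07)]/2 = 1.24 × 10^-4 M
pH = −log[H+] = −log(1.24 × 10^-4) = 3.91

pH = 3.91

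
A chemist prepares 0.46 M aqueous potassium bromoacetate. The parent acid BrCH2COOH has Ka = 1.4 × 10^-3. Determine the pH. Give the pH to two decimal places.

pH = 8.26

BrCH2COO- is the conjugate base of the weak acid BrCH2COOH.
Kb = Kw/Ka = 1.0×10^-14 / 1.4 × 10^-3 = 7.14 × 10^-12
Kb = x²/(0.46 − x) = 7.14 × 10^-12
Neglecting x in the denominator: x = √(7.14 × 10^-12 × 0.46) = 1.81 × 10^-6 M
(x/C₀ = 0.00039% < 5%, so the approximation holds.)
pOH = −log(1.81 × 10^-6) = 5.74; pH = 14.00 − 5.74 = 8.26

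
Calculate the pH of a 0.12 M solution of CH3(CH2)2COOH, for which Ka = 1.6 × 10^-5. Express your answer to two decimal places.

CH3(CH2)2COOH ⇌ CH3(CH2)2COO- + H+
Let x = [H+] at equilibrium. Ka = x²/(0.12 − x).
Neglecting x in the denominator: x = √(1.6 × 10^-5 × 0.12) = 1.39 × 10^-3 M
Check: 1.2% ionized — well under 5%, approximation valid.
pH = −log[H+] = −log(1.39 × 10^-3) = 2.86

pH = 2.86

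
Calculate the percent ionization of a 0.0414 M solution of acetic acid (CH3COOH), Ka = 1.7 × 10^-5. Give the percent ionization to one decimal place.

2.0%

CH3COOH ⇌ CH3COO- + H+; let x = [H+] at equilibrium.
x ≈ √(Ka·C₀) = √(1.7 × 10^-5 × 0.0414) = 8.39 × 10^-4 M
Fraction ionized = 8.39 × 10^-4 / 0.0414 = 0.0203 → 2.0%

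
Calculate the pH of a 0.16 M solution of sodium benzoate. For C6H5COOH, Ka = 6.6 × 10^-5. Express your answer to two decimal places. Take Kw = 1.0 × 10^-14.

pH = 8.69

C6H5COO- is the conjugate base of the weak acid C6H5COOH.
Kb = Kw/Ka = 1.0×10^-14 / 6.6 × 10^-5 = 1.52 × 10^-10
Kb = x²/(0.16 − x) = 1.52 × 10^-10
Neglecting x in the denominator: x = √(1.52 × 10^-10 × 0.16) = 4.93 × 10^-6 M
pOH = −log(4.93 × 10^-6) = 5.31; pH = 14.00 − 5.31 = 8.69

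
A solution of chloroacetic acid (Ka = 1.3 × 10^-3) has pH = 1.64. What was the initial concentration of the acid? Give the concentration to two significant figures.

C₀ = 4.3 × 10^-1 M

[H+] = 10^(-1.64) = 2.29 × 10^-2 M = x
Ka = x²/(C₀ − x) ⇒ C₀ = x + x²/Ka
C₀ = 2.29 × 10^-2 + (2.29 × 10^-2)²/(1.3 × 10^-3) = 4.26 × 10^-1 M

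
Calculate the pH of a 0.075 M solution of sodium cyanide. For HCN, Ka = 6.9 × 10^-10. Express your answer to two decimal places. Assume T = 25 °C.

CN- is the conjugate base of the weak acid HCN.
Kb = Kw/Ka = 1.0×10^-14 / 6.9 × 10^-10 = 1.45 × 10^-5
From the ICE table, Kb = x²/(0.075 − x) = 1.45 × 10^-5.
Neglecting x in the denominator: x = √(1.45 × 10^-5 × 0.075) = 1.04 × 10^-3 M
Check: 1.4% ionized — well under 5%, approximation valid.
pOH = 2.98, so pH = 14.00 − pOH = 11.02

pH = 11.02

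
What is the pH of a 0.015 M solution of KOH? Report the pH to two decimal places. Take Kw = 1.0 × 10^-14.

pH = 12.18

KOH is a strong base; [OH-] = 0.015 M.
pOH = -log(0.015) = 1.82
pH = 14.00 - 1.82 = 12.18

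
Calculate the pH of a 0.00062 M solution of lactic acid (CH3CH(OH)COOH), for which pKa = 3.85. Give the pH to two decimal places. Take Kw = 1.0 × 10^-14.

CH3CH(OH)COOH ⇌ CH3CH(OH)COO- + H+
Ka = 10^(−3.85) = 1.41 × 10^-4
From the ICE table, Ka = [H+]²/(0.00062 − [H+]) = 1.41 × 10^-4.
[H+] is not negligible relative to C₀; solve [H+]² + 0.000141·[H+] − 8.74e-08 = 0.
[H+] = (−Ka + √(Ka² + 4·Ka·C₀))/2 = 2.33 × 10^-4 M
pH = −log(2.33 × 10^-4) = 3.63

pH = 3.63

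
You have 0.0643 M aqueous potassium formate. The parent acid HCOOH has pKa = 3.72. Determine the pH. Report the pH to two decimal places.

HCOO- is the conjugate base of the weak acid HCOOH.
Ka = 10^(−3.72) = 1.91 × 10^-4
Kb = Kw/Ka = 1.0×10^-14 / 1.91 × 10^-4 = 5.24 × 10^-11
Kb = [OH-]²/(0.0643 − [OH-]) = 5.24 × 10^-11
Neglecting [OH-] in the denominator: [OH-] = √(5.24 × 10^-11 × 0.0643) = 1.84 × 10^-6 M
([OH-]/C₀ = 0.0029% < 5%, so the approximation holds.)
pOH = 5.74, so pH = 14.00 − pOH = 8.26

pH = 8.26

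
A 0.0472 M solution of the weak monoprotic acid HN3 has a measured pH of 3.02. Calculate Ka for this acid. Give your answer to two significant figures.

[H+] = 10^(-3.02) = 9.55 × 10^-4 M
At equilibrium [HA] = 0.0472 − 9.55 × 10^-4 = 4.62 × 10^-2 M
Ka = [H+][A-]/[HA] = (9.55 × 10^-4)² / 4.62 × 10^-2 = 2.0 × 10^-5

Ka = 2.0 × 10^-5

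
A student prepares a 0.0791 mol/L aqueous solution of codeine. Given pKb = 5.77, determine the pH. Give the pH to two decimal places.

pH = 10.56

C18H21NO3 + H2O ⇌ C18H22NO3+ + OH-
Kb = 10^(−5.77) = 1.70 × 10^-6
Kb = [OH-]²/(0.0791 − [OH-]) = 1.70 × 10^-6
Neglecting [OH-] in the denominator: [OH-] = √(1.70 × 10^-6 × 0.0791) = 3.67 × 10^-4 M
pOH = 3.44, so pH = 14.00 − pOH = 10.56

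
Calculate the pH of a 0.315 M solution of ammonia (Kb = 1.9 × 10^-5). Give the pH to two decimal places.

pH = 11.39

NH3 + H2O ⇌ NH4+ + OH-
Kb = x²/(0.315 − x) = 1.9 × 10^-5
Neglecting x in the denominator: x = √(1.9 × 10^-5 × 0.315) = 2.45 × 10^-3 M
Check: 0.78% ionized — well under 5%, approximation valid.
pOH = 2.61, so pH = 14.00 − pOH = 11.39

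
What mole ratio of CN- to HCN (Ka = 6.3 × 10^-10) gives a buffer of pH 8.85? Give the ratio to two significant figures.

pKa = -log(6.3 × 10^-10) = 9.201
pH = pKa + log(r) ⇒ log(r) = 8.85 − 9.201 = -0.351
r = [CN-]/[HCN] = 10^(-0.351) = 0.446

ratio = 0.45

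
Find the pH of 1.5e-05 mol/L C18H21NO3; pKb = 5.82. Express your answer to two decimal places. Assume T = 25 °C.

pH = 8.61

C18H21NO3 + H2O ⇌ C18H22NO3+ + OH-
Kb = 10^(−5.82) = 1.51 × 10^-6
Let x = [OH-] at equilibrium. Kb = x²/(1.5e-05 − x).
Here C₀/Kb ≈ 9.93, so the small-x approximation fails. Use the quadratic:
x = [−1.51e-06 + √(1.51e-06² + 9.06e-11)]/2 = 4.06 × 10^-6 M
pOH = 5.39, so pH = 14.00 − pOH = 8.61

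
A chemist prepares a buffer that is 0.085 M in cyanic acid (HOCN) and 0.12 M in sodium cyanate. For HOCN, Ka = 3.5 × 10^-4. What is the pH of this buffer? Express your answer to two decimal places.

pH = 3.61

pKa = −log(3.5 × 10^-4) = 3.456
Using pH = pKa + log([base]/[acid]) with [base]/[acid] = 0.12/0.085:
pH = 3.456 + (+0.150) = 3.61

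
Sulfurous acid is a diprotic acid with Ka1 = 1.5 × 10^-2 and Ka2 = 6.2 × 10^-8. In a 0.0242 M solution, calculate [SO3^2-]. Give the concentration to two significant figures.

First ionization gives [H+] ≈ [HSO3-] = 1.30 × 10^-2 M.
Second step: Ka2 = [H+][SO3^2-]/[HSO3-] ≈ [SO3^2-] (since [H+] ≈ [HSO3-]).
So [SO3^2-] ≈ Ka2.

6.2 × 10^-8 M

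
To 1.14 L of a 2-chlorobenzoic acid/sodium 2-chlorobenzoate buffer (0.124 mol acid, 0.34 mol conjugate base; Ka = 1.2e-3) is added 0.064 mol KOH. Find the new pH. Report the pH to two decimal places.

After neutralization: n(ClC6H4COOH) = 0.06 mol, n(ClC6H4COO-) = 0.404 mol.
pKa = −log(1.2 × 10^-3) = 2.921
pH = pKa + log([A⁻]/[HA]) = 2.921 + log(0.404/0.06) = 2.921 +0.828

pH = 3.75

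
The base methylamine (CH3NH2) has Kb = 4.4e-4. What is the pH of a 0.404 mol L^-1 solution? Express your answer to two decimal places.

pH = 12.12

CH3NH2 + H2O ⇌ CH3NH3+ + OH-
From the ICE table, Kb = [OH-]²/(0.404 − [OH-]) = 4.4 × 10^-4.
Neglecting [OH-] in the denominator: [OH-] = √(4.4 × 10^-4 × 0.404) = 1.33 × 10^-2 M
pOH = 1.88, so pH = 14.00 − pOH = 12.12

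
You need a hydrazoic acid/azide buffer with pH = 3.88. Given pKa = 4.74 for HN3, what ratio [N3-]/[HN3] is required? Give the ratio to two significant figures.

ratio = 0.14

pH = pKa + log(r) ⇒ log(r) = 3.88 − 4.74 = -0.86
r = [N3-]/[HN3] = 10^(-0.86) = 0.138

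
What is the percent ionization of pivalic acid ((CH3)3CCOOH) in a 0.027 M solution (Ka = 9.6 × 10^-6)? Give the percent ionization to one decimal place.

(CH3)3CCOOH ⇌ (CH3)3CCOO- + H+; let x = [H+] at equilibrium.
x ≈ √(Ka·C₀) = √(9.6 × 10^-6 × 0.027) = 5.09 × 10^-4 M
% ionization = x/C₀ × 100% = 5.09 × 10^-4/0.027 × 100% = 1.9%

1.9%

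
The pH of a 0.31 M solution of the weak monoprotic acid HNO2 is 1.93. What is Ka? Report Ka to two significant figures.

[H+] = 10^(-1.93) = 1.17 × 10^-2 M
At equilibrium [HA] = 0.31 − 1.17 × 10^-2 = 2.98 × 10^-1 M
Ka = [H+][A-]/[HA] = (1.17 × 10^-2)² / 2.98 × 10^-1 = 4.6 × 10^-4

Ka = 4.6 × 10^-4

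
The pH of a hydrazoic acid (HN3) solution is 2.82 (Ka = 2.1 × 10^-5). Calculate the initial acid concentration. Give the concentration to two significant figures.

[H+] = 10^(-2.82) = 1.51 × 10^-3 M = x
Ka = x²/(C₀ − x) ⇒ C₀ = x + x²/Ka
C₀ = 1.51 × 10^-3 + (1.51 × 10^-3)²/(2.1 × 10^-5) = 1.10 × 10^-1 M

C₀ = 1.1 × 10^-1 M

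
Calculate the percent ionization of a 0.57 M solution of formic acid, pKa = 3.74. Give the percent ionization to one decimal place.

1.8%

HCOOH ⇌ HCOO- + H+; let x = [H+] at equilibrium.
Ka = 10^(−3.74) = 1.82 × 10^-4
x ≈ √(Ka·C₀) = √(1.82 × 10^-4 × 0.57) = 1.02 × 10^-2 M
% ionization = x/C₀ × 100% = 1.02 × 10^-2/0.57 × 100% = 1.8%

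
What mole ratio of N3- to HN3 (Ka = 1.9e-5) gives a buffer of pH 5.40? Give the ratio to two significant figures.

pKa = -log(1.9 × 10^-5) = 4.721
pH = pKa + log(r) ⇒ log(r) = 5.40 − 4.721 = +0.679
r = [N3-]/[HN3] = 10^(+0.679) = 4.78

ratio = 4.8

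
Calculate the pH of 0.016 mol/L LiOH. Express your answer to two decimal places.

LiOH is a strong base; [OH-] = 0.016 M.
pOH = -log(0.016) = 1.80
pH = 14.00 - 1.80 = 12.20

pH = 12.20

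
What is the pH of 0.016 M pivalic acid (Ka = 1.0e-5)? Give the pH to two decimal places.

pH = 3.40

(CH3)3CCOOH ⇌ (CH3)3CCOO- + H+
From the ICE table, Ka = x²/(0.016 − x) = 1.0 × 10^-5.
Neglecting x in the denominator: x = √(1.0 × 10^-5 × 0.016) = 4.00 × 10^-4 M
pH = −log[H+] = −log(4.00 × 10^-4) = 3.40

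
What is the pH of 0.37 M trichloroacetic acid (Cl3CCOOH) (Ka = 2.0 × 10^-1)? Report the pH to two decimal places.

pH = 0.72

Cl3CCOOH ⇌ Cl3CCOO- + H+
From the ICE table, Ka = [H+]²/(0.37 − [H+]) = 2.0 × 10^-1.
[H+] is not negligible relative to C₀; solve [H+]² + 0.2·[H+] − 0.074 = 0.
[H+] = [−0.2 + √(0.2² + 0.296)]/2 = 1.90 × 10^-1 M
pH = −log[H+] = −log(1.90 × 10^-1) = 0.72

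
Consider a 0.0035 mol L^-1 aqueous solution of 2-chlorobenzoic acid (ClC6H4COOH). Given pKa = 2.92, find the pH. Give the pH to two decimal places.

pH = 2.81

ClC6H4COOH ⇌ ClC6H4COO- + H+
Ka = 10^(−2.92) = 1.20 × 10^-3
From the ICE table, Ka = x²/(0.0035 − x) = 1.20 × 10^-3.
x is not negligible relative to C₀; solve x² + 0.0012·x − 4.2e-06 = 0.
x = (−Ka + √(Ka² + 4·Ka·C₀))/2 = 1.54 × 10^-3 M
pH = −log(1.54 × 10^-3) = 2.81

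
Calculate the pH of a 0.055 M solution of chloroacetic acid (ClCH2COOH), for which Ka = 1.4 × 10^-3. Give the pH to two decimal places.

ClCH2COOH ⇌ ClCH2COO- + H+
Ka = x²/(0.055 − x) = 1.4 × 10^-3
x is not negligible relative to C₀; solve x² + 0.0014·x − 7.7e-05 = 0.
x = [−0.0014 + √(0.0014² + 0.000308)]/2 = 8.10 × 10^-3 M
pH = −log(8.10 × 10^-3) = 2.09

pH = 2.09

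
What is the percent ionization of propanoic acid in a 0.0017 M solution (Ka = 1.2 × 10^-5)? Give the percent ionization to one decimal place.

8.1%

CH3CH2COOH ⇌ CH3CH2COO- + H+; let x = [H+] at equilibrium.
Ka = x²/(C₀ − x); solving the quadratic gives x = 1.37 × 10^-4 M.
% ionization = x/C₀ × 100% = 1.37 × 10^-4/0.0017 × 100% = 8.1%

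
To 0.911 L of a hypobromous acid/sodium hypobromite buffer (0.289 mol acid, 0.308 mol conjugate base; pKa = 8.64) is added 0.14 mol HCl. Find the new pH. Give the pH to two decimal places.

Added H+ converts OBr- to HOBr: HOBr → 0.429 mol, OBr- → 0.168 mol.
pH = pKa + log([A⁻]/[HA]) = 8.64 + log(0.168/0.429) = 8.64 -0.407

pH = 8.23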